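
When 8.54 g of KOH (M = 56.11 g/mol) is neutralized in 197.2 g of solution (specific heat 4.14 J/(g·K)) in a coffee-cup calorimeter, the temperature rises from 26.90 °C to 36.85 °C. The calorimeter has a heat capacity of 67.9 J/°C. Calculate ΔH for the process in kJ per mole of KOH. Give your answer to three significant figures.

ΔH = -57.8 kJ/mol

|ΔT| = |36.85 − 26.90| = 9.95 °C
|q_surr| = (197.2 × 4.14 + 67.9) × 9.95 = 884.308 × 9.95 = 8799 J
n(KOH) = 8.54 / 56.11 = 0.1522 mol
Temperature rose, so q_rxn = −|q_surr| = -8.799 kJ
ΔH = q_rxn / n = -57.81 kJ/mol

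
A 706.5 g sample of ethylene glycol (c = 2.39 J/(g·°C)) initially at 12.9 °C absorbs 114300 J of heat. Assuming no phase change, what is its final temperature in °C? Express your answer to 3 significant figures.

T_f = 80.6 °C

ΔT = q / (m c) = 114300 / (706.5 × 2.39) = 67.69 °C
T_f = 12.9 + 67.69 = 80.59 °C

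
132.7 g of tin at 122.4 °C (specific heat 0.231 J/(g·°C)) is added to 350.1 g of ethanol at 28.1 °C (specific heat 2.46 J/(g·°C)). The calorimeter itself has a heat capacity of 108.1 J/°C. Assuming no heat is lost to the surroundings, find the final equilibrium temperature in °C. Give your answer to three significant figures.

Heat lost by tin = heat gained by ethanol + calorimeter.
(132.7)(0.231)(122.4 − T) = [(350.1)(2.46) + 108.1](T − 28.1)
30.6537 (122.4 − T) = 969.346 (T − 28.1)
3752.0 − 30.6537 T = 969.346 T − 27239
30991.0 = 999.9997 T
T = 30.99 °C

T_f = 31.0 °C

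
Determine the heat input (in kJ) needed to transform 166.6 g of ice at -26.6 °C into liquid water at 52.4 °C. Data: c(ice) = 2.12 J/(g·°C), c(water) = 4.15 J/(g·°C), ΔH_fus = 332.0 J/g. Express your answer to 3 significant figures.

q1 (heat ice -26.6→0.0 °C): 166.6 × 2.12 × 26.6 = 9395 J
q2 (melt at 0 °C): 166.6 × 332.0 = 55311 J
q3 (heat water 0.0→52.4 °C): 166.6 × 4.15 × 52.4 = 36229 J
Total: 9395 + 55311 + 36229 = 100935 J = 101 kJ

q = 101 kJ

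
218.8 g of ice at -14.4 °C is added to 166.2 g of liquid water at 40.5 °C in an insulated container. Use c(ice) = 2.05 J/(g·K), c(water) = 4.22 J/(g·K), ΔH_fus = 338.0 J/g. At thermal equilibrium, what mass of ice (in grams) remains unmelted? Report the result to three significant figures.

m_ice remaining = 154 g

Heat to warm all ice to 0 °C: 218.8×2.05×14.4 = 6459.0 J
Heat released by water cooling to 0 °C: 166.2×4.22×40.5 = 28405 J
28405 J < 6459.0 + 218.8×338.0 = 80413.4 J, so not all ice melts; final T = 0 °C.
Heat left for melting: 28405 − 6459.0 = 21946.0 J
Mass melted = 21946.0 / 338.0 = 64.93 g
Ice remaining = 218.8 − 64.93 = 153.87 g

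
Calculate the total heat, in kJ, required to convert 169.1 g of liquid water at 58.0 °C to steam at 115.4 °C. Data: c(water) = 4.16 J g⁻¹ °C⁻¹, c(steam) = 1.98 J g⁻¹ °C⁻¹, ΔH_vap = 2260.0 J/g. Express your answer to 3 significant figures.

q1 (heat water 58.0→100.0 °C): 169.1 × 4.16 × 42.0 = 29545 J
q2 (vaporize at 100 °C): 169.1 × 2260.0 = 382166 J
q3 (heat steam 100.0→115.4 °C): 169.1 × 1.98 × 15.4 = 5156 J
Total: 29545 + 382166 + 5156 = 416867 J = 417 kJ

q = 417 kJ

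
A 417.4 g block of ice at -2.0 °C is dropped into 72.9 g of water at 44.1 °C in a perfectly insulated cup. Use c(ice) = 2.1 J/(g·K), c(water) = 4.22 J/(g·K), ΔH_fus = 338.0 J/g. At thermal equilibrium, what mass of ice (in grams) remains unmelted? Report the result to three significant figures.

m_ice remaining = 382 g

Heat to warm all ice to 0 °C: 417.4×2.1×2.0 = 1753.1 J
Heat released by water cooling to 0 °C: 72.9×4.22×44.1 = 13567 J
13567 J < 1753.1 + 417.4×338.0 = 142834.3 J, so not all ice melts; final T = 0 °C.
Heat left for melting: 13567 − 1753.1 = 11813.9 J
Mass melted = 11813.9 / 338.0 = 34.95 g
Ice remaining = 417.4 − 34.95 = 382.45 g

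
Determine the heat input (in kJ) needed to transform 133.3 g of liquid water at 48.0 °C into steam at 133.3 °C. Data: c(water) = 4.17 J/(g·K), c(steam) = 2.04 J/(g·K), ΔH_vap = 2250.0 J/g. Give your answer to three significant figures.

q1 (heat water 48.0→100.0 °C): 133.3 × 4.17 × 52.0 = 28905 J
q2 (vaporize at 100 °C): 133.3 × 2250.0 = 299925 J
q3 (heat steam 100.0→133.3 °C): 133.3 × 2.04 × 33.3 = 9055 J
Total: 28905 + 299925 + 9055 = 337885 J = 338 kJ

q = 338 kJ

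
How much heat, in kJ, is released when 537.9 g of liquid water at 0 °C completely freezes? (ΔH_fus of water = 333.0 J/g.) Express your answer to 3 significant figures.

q = 179 kJ

q = m × ΔH_fus = 537.9 × 333.0 = 179100 J = 179 kJ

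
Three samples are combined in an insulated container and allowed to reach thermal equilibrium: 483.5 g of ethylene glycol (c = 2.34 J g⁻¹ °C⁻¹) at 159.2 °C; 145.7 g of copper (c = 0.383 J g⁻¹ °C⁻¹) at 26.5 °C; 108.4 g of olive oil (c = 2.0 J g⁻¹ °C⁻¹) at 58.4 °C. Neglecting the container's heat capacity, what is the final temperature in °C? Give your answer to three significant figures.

T_f = 138 °C

Σ mᵢcᵢ(T − Tᵢ) = 0  ⇒  T = Σ mᵢcᵢTᵢ / Σ mᵢcᵢ
Σ mᵢcᵢ = 483.5×2.34 + 145.7×0.383 + 108.4×2.0 = 1403.9931
Σ mᵢcᵢTᵢ = 1131.39×159.2 + 55.8031×26.5 + 216.8×58.4 = 194260
T = 194260 / 1403.9931 = 138.4 °C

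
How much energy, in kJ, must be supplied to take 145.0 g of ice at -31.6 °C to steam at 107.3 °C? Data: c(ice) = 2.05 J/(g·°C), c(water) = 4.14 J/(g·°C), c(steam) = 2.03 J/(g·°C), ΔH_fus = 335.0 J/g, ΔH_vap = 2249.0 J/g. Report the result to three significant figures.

q1 (heat ice -31.6→0.0 °C): 145.0 × 2.05 × 31.6 = 9393 J
q2 (melt at 0 °C): 145.0 × 335.0 = 48575 J
q3 (heat water 0.0→100.0 °C): 145.0 × 4.14 × 100.0 = 60030 J
q4 (vaporize at 100 °C): 145.0 × 2249.0 = 326105 J
q5 (heat steam 100.0→107.3 °C): 145.0 × 2.03 × 7.3 = 2149 J
Total: 9393 + 48575 + 60030 + 326105 + 2149 = 446252 J = 446 kJ

q = 446 kJ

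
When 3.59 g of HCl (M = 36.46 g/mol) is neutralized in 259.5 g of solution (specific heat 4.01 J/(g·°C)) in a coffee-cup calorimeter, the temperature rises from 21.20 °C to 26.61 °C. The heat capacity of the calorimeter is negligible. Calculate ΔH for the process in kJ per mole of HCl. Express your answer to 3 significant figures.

|ΔT| = |26.61 − 21.20| = 5.41 °C
|q_surr| = (259.5 × 4.01) × 5.41 = 1040.595 × 5.41 = 5630 J
n(HCl) = 3.59 / 36.46 = 0.09846 mol
Temperature rose, so q_rxn = −|q_surr| = -5.630 kJ
ΔH = q_rxn / n = -57.18 kJ/mol

ΔH = -57.2 kJ/mol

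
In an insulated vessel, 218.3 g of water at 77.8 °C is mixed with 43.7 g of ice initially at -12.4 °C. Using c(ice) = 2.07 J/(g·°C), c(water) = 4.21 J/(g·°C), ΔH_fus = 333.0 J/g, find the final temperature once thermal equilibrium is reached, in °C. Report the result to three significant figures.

Heat to bring ice to 0 °C and melt it: q₁ = 43.7×2.07×12.4 + 43.7×333.0 = 15674 J
Heat the water can supply cooling to 0 °C: 218.3×4.21×77.8 = 71501.5 J > q₁, so all ice melts.
Energy balance: 218.3×4.21×(77.8 − T) = 15674 + 43.7×4.21×(T − 0)
919.043(77.8 − T) = 15674 + 183.977 T
71501.5 − 15674 = 1103.020 T
T = 55827.5 / 1103.020 = 50.61 °C

T_f = 50.6 °C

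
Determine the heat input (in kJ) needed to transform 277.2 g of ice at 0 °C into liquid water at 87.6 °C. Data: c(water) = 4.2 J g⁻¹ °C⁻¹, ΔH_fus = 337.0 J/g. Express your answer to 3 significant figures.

q = 195 kJ

q1 (melt at 0 °C): 277.2 × 337.0 = 93416 J
q2 (heat water 0.0→87.6 °C): 277.2 × 4.2 × 87.6 = 101987 J
Total: 93416 + 101987 = 195403 J = 195 kJ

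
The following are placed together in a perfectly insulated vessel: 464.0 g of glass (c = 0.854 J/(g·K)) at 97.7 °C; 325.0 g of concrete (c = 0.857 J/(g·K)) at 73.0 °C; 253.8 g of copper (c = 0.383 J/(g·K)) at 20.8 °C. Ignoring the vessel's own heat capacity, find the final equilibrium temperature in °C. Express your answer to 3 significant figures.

T_f = 79.1 °C

Σ mᵢcᵢ(T − Tᵢ) = 0  ⇒  T = Σ mᵢcᵢTᵢ / Σ mᵢcᵢ
Σ mᵢcᵢ = 464.0×0.854 + 325.0×0.857 + 253.8×0.383 = 771.9864
Σ mᵢcᵢTᵢ = 396.256×97.7 + 278.525×73.0 + 97.2054×20.8 = 61068
T = 61068 / 771.9864 = 79.11 °C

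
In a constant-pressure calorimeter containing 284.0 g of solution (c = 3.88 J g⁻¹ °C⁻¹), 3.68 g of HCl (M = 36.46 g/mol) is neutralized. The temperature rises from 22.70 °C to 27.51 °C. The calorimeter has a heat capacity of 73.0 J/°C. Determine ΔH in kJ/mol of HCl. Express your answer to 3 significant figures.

|ΔT| = |27.51 − 22.70| = 4.81 °C
|q_surr| = (284.0 × 3.88 + 73.0) × 4.81 = 1174.92 × 4.81 = 5651 J
n(HCl) = 3.68 / 36.46 = 0.1009 mol
Temperature rose, so q_rxn = −|q_surr| = -5.651 kJ
ΔH = q_rxn / n = -56.01 kJ/mol

ΔH = -56.0 kJ/mol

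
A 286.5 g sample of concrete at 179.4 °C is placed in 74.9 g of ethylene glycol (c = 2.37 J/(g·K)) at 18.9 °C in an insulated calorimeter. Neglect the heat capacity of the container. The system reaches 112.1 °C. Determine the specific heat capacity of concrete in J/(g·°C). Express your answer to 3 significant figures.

q_gained = (74.9 × 2.37) × (112.1 − 18.9) = 16540 J
q_lost = 286.5 × c × (179.4 − 112.1) = 19281.45 c
Set equal: c = 16540 / 19281.45 = 0.858 J/(g·°C)

c = 0.858 J/(g·°C)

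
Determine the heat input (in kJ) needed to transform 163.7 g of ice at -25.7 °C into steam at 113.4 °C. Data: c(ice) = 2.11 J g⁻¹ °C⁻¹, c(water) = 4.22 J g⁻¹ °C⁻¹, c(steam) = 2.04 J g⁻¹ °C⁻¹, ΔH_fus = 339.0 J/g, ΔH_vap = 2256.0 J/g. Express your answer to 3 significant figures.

q1 (heat ice -25.7→0.0 °C): 163.7 × 2.11 × 25.7 = 8877 J
q2 (melt at 0 °C): 163.7 × 339.0 = 55494 J
q3 (heat water 0.0→100.0 °C): 163.7 × 4.22 × 100.0 = 69081 J
q4 (vaporize at 100 °C): 163.7 × 2256.0 = 369307 J
q5 (heat steam 100.0→113.4 °C): 163.7 × 2.04 × 13.4 = 4475 J
Total: 8877 + 55494 + 69081 + 369307 + 4475 = 507234 J = 507 kJ

q = 507 kJ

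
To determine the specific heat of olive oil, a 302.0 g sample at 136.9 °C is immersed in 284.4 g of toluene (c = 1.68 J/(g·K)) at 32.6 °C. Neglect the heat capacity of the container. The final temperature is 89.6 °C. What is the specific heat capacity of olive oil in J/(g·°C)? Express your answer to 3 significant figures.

q_gained = (284.4 × 1.68) × (89.6 − 32.6) = 27230 J
q_lost = 302.0 × c × (136.9 − 89.6) = 14284.6 c
Set equal: c = 27230 / 14284.6 = 1.91 J/(g·°C)

c = 1.91 J/(g·°C)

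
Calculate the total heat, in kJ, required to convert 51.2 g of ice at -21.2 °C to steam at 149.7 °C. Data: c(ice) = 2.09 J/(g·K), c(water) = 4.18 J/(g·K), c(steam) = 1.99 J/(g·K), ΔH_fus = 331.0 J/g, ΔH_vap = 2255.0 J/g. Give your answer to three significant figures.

q = 161 kJ

q1 (heat ice -21.2→0.0 °C): 51.2 × 2.09 × 21.2 = 2269 J
q2 (melt at 0 °C): 51.2 × 331.0 = 16947 J
q3 (heat water 0.0→100.0 °C): 51.2 × 4.18 × 100.0 = 21402 J
q4 (vaporize at 100 °C): 51.2 × 2255.0 = 115456 J
q5 (heat steam 100.0→149.7 °C): 51.2 × 1.99 × 49.7 = 5064 J
Total: 2269 + 16947 + 21402 + 115456 + 5064 = 161138 J = 161 kJ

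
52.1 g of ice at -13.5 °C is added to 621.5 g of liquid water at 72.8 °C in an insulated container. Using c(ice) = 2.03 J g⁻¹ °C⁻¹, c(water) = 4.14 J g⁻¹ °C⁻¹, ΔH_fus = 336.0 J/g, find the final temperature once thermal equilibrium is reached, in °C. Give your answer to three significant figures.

T_f = 60.4 °C

Heat to bring ice to 0 °C and melt it: q₁ = 52.1×2.03×13.5 + 52.1×336.0 = 18933 J
Heat the water can supply cooling to 0 °C: 621.5×4.14×72.8 = 187315 J > q₁, so all ice melts.
Energy balance: 621.5×4.14×(72.8 − T) = 18933 + 52.1×4.14×(T − 0)
2573.01(72.8 − T) = 18933 + 215.694 T
187315 − 18933 = 2788.704 T
T = 168382 / 2788.704 = 60.38 °C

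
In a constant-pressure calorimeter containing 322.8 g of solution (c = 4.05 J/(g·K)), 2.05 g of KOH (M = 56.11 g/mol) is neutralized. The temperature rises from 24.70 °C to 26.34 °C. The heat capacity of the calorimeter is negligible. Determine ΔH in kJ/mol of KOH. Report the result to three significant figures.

ΔH = -58.7 kJ/mol

|ΔT| = |26.34 − 24.70| = 1.64 °C
|q_surr| = (322.8 × 4.05) × 1.64 = 1307.34 × 1.64 = 2144 J
n(KOH) = 2.05 / 56.11 = 0.03654 mol
Temperature rose, so q_rxn = −|q_surr| = -2.144 kJ
ΔH = q_rxn / n = -58.68 kJ/mol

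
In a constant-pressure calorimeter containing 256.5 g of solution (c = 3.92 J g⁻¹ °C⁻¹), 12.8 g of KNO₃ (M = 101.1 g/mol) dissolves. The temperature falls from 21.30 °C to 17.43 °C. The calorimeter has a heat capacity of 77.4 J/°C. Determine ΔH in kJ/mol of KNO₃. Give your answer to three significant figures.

ΔH = 33.1 kJ/mol

|ΔT| = |17.43 − 21.30| = 3.87 °C
|q_surr| = (256.5 × 3.92 + 77.4) × 3.87 = 1082.88 × 3.87 = 4191 J
n(KNO₃) = 12.8 / 101.1 = 0.1266 mol
Temperature fell, so q_rxn = +|q_surr| = 4.191 kJ
ΔH = q_rxn / n = 33.10 kJ/mol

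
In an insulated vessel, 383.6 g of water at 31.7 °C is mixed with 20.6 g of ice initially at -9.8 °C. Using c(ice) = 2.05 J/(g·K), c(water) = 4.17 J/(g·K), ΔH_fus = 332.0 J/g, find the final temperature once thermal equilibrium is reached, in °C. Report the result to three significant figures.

Heat to bring ice to 0 °C and melt it: q₁ = 20.6×2.05×9.8 + 20.6×332.0 = 7253.1 J
Heat the water can supply cooling to 0 °C: 383.6×4.17×31.7 = 50707.7 J > q₁, so all ice melts.
Energy balance: 383.6×4.17×(31.7 − T) = 7253.1 + 20.6×4.17×(T − 0)
1599.612(31.7 − T) = 7253.1 + 85.902 T
50707.7 − 7253.1 = 1685.514 T
T = 43454.6 / 1685.514 = 25.78 °C

T_f = 25.8 °C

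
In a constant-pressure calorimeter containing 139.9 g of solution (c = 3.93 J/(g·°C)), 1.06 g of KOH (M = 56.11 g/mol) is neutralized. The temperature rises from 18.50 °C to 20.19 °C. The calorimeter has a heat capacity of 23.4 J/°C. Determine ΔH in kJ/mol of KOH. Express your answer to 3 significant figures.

|ΔT| = |20.19 − 18.50| = 1.69 °C
|q_surr| = (139.9 × 3.93 + 23.4) × 1.69 = 573.207 × 1.69 = 968.7 J
n(KOH) = 1.06 / 56.11 = 0.01889 mol
Temperature rose, so q_rxn = −|q_surr| = -0.9687 kJ
ΔH = q_rxn / n = -51.28 kJ/mol

ΔH = -51.3 kJ/mol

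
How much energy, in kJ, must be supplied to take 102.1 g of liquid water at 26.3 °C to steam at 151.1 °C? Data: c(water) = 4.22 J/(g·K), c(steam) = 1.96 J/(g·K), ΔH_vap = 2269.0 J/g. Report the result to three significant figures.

q = 274 kJ

q1 (heat water 26.3→100.0 °C): 102.1 × 4.22 × 73.7 = 31755 J
q2 (vaporize at 100 °C): 102.1 × 2269.0 = 231665 J
q3 (heat steam 100.0→151.1 °C): 102.1 × 1.96 × 51.1 = 10226 J
Total: 31755 + 231665 + 10226 = 273646 J = 274 kJ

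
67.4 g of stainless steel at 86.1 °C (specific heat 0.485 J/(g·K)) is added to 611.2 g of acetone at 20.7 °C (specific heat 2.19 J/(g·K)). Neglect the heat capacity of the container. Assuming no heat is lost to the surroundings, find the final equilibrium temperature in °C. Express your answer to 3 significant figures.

Heat lost by stainless steel = heat gained by acetone.
(67.4)(0.485)(86.1 − T) = (611.2)(2.19)(T − 20.7)
32.689 (86.1 − T) = 1338.528 (T − 20.7)
2814.5 − 32.689 T = 1338.528 T − 27708
30522.5 = 1371.217 T
T = 22.26 °C

T_f = 22.3 °C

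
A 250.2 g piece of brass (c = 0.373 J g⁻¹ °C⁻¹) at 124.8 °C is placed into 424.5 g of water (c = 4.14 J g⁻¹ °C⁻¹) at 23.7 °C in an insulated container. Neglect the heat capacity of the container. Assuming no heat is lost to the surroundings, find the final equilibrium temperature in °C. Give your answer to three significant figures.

T_f = 28.8 °C

Heat lost by brass = heat gained by water.
(250.2)(0.373)(124.8 − T) = (424.5)(4.14)(T − 23.7)
93.3246 (124.8 − T) = 1757.43 (T − 23.7)
11647 − 93.3246 T = 1757.43 T − 41651
53298 = 1850.7546 T
T = 28.80 °C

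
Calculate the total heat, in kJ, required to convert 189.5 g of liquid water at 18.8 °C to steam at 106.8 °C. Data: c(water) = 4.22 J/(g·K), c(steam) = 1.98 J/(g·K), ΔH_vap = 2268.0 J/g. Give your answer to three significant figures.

q = 497 kJ

q1 (heat water 18.8→100.0 °C): 189.5 × 4.22 × 81.2 = 64935 J
q2 (vaporize at 100 °C): 189.5 × 2268.0 = 429786 J
q3 (heat steam 100.0→106.8 °C): 189.5 × 1.98 × 6.8 = 2551 J
Total: 64935 + 429786 + 2551 = 497272 J = 497 kJ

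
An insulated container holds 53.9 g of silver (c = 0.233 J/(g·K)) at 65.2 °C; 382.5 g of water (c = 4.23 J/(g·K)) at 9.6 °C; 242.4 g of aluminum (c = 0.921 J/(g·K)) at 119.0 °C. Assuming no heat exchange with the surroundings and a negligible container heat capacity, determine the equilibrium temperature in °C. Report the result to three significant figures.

Σ mᵢcᵢ(T − Tᵢ) = 0  ⇒  T = Σ mᵢcᵢTᵢ / Σ mᵢcᵢ
Σ mᵢcᵢ = 53.9×0.233 + 382.5×4.23 + 242.4×0.921 = 1853.7841
Σ mᵢcᵢTᵢ = 12.5587×65.2 + 1617.975×9.6 + 223.2504×119.0 = 42918
T = 42918 / 1853.7841 = 23.15 °C

T_f = 23.2 °C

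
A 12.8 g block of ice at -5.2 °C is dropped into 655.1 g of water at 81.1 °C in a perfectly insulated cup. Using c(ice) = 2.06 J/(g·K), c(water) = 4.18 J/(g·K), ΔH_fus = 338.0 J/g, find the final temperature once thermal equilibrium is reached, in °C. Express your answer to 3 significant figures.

T_f = 77.9 °C

Heat to bring ice to 0 °C and melt it: q₁ = 12.8×2.06×5.2 + 12.8×338.0 = 4463.5 J
Heat the water can supply cooling to 0 °C: 655.1×4.18×81.1 = 222078 J > q₁, so all ice melts.
Energy balance: 655.1×4.18×(81.1 − T) = 4463.5 + 12.8×4.18×(T − 0)
2738.318(81.1 − T) = 4463.5 + 53.504 T
222078 − 4463.5 = 2791.822 T
T = 217614.5 / 2791.822 = 77.947 °C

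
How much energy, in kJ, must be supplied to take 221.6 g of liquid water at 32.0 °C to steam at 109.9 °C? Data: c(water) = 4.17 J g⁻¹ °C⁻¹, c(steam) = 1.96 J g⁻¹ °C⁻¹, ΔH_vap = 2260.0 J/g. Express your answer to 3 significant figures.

q = 568 kJ

q1 (heat water 32.0→100.0 °C): 221.6 × 4.17 × 68.0 = 62837 J
q2 (vaporize at 100 °C): 221.6 × 2260.0 = 500816 J
q3 (heat steam 100.0→109.9 °C): 221.6 × 1.96 × 9.9 = 4300 J
Total: 62837 + 500816 + 4300 = 567953 J = 568 kJ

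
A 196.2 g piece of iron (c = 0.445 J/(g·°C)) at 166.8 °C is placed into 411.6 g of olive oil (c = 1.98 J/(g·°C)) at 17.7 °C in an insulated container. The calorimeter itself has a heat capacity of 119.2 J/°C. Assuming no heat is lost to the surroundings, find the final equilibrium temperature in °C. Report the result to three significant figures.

Heat lost by iron = heat gained by olive oil + calorimeter.
(196.2)(0.445)(166.8 − T) = [(411.6)(1.98) + 119.2](T − 17.7)
87.309 (166.8 − T) = 934.168 (T − 17.7)
14563 − 87.309 T = 934.168 T − 16535
31098 = 1021.477 T
T = 30.44 °C

T_f = 30.4 °C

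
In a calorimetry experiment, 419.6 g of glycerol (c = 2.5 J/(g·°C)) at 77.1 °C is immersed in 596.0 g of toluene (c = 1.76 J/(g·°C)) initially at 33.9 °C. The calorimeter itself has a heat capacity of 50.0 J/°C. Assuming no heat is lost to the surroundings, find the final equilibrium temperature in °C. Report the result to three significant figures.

Heat lost by glycerol = heat gained by toluene + calorimeter.
(419.6)(2.5)(77.1 − T) = [(596.0)(1.76) + 50.0](T − 33.9)
1049 (77.1 − T) = 1098.96 (T − 33.9)
80878 − 1049 T = 1098.96 T − 37255
118133 = 2147.96 T
T = 55.00 °C

T_f = 55.0 °C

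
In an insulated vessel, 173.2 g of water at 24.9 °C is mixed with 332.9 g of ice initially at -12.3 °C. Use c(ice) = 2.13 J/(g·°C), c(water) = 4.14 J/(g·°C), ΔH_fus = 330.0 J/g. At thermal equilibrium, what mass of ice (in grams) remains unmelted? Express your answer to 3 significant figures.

m_ice remaining = 305 g

Heat to warm all ice to 0 °C: 332.9×2.13×12.3 = 8721.6 J
Heat released by water cooling to 0 °C: 173.2×4.14×24.9 = 17854 J
17854 J < 8721.6 + 332.9×330.0 = 118578.6 J, so not all ice melts; final T = 0 °C.
Heat left for melting: 17854 − 8721.6 = 9132.4 J
Mass melted = 9132.4 / 330.0 = 27.67 g
Ice remaining = 332.9 − 27.67 = 305.23 g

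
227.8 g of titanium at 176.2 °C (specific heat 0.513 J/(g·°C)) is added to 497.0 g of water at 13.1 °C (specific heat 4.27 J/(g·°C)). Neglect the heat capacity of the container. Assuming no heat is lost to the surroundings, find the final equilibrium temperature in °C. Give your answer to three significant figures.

Heat lost by titanium = heat gained by water.
(227.8)(0.513)(176.2 − T) = (497.0)(4.27)(T − 13.1)
116.8614 (176.2 − T) = 2122.19 (T − 13.1)
20591 − 116.8614 T = 2122.19 T − 27801
48392 = 2239.0514 T
T = 21.61 °C

T_f = 21.6 °C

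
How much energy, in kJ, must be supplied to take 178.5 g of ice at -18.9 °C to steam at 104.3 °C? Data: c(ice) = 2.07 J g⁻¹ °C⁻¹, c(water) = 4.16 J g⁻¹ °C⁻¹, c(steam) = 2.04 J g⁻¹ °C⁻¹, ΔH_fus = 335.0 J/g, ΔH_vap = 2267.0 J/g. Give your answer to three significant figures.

q = 547 kJ

q1 (heat ice -18.9→0.0 °C): 178.5 × 2.07 × 18.9 = 6983 J
q2 (melt at 0 °C): 178.5 × 335.0 = 59798 J
q3 (heat water 0.0→100.0 °C): 178.5 × 4.16 × 100.0 = 74256 J
q4 (vaporize at 100 °C): 178.5 × 2267.0 = 404660 J
q5 (heat steam 100.0→104.3 °C): 178.5 × 2.04 × 4.3 = 1566 J
Total: 6983 + 59798 + 74256 + 404660 + 1566 = 547263 J = 547 kJ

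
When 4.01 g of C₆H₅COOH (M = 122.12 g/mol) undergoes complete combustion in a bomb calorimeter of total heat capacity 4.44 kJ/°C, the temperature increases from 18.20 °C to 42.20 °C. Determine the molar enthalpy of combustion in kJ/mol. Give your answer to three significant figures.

ΔT = 42.20 − 18.20 = 24.00 °C
q_cal = C_cal × ΔT = 4.44 × 24.00 = 106.56 kJ
n = 4.01 / 122.12 = 0.032837 mol
q_rxn = −q_cal = -106.56 kJ
ΔH = -106.56 / 0.032837 = -3245 kJ/mol

ΔH = -3250 kJ/mol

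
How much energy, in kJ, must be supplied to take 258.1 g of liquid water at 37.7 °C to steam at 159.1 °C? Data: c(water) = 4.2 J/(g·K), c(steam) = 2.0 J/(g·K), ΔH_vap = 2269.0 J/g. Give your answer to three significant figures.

q = 684 kJ

q1 (heat water 37.7→100.0 °C): 258.1 × 4.2 × 62.3 = 67534 J
q2 (vaporize at 100 °C): 258.1 × 2269.0 = 585629 J
q3 (heat steam 100.0→159.1 °C): 258.1 × 2.0 × 59.1 = 30507 J
Total: 67534 + 585629 + 30507 = 683670 J = 684 kJ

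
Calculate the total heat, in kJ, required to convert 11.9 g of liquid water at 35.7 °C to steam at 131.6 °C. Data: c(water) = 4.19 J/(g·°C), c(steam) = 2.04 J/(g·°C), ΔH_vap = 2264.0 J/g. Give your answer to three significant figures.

q1 (heat water 35.7→100.0 °C): 11.9 × 4.19 × 64.3 = 3206 J
q2 (vaporize at 100 °C): 11.9 × 2264.0 = 26942 J
q3 (heat steam 100.0→131.6 °C): 11.9 × 2.04 × 31.6 = 767 J
Total: 3206 + 26942 + 767 = 30915 J = 30.9 kJ

q = 30.9 kJ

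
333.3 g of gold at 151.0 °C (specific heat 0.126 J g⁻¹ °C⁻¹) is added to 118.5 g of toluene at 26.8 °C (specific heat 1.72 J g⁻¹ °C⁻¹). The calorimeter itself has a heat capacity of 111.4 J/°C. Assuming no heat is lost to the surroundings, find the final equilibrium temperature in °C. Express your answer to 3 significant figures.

Heat lost by gold = heat gained by toluene + calorimeter.
(333.3)(0.126)(151.0 − T) = [(118.5)(1.72) + 111.4](T − 26.8)
41.9958 (151.0 − T) = 315.22 (T − 26.8)
6341.4 − 41.9958 T = 315.22 T − 8447.9
14789.3 = 357.2158 T
T = 41.40 °C

T_f = 41.4 °C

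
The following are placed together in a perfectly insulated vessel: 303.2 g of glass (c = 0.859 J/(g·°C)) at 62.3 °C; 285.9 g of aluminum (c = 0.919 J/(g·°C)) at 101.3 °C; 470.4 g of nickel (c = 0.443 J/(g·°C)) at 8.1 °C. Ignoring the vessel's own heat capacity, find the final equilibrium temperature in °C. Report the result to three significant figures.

T_f = 60.9 °C

Σ mᵢcᵢ(T − Tᵢ) = 0  ⇒  T = Σ mᵢcᵢTᵢ / Σ mᵢcᵢ
Σ mᵢcᵢ = 303.2×0.859 + 285.9×0.919 + 470.4×0.443 = 731.5781
Σ mᵢcᵢTᵢ = 260.4488×62.3 + 262.7421×101.3 + 208.3872×8.1 = 44530
T = 44530 / 731.5781 = 60.87 °C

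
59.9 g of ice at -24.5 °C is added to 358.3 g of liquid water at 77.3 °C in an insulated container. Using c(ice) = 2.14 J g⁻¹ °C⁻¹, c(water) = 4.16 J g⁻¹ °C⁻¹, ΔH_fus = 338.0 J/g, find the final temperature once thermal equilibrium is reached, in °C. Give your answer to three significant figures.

T_f = 52.8 °C

Heat to bring ice to 0 °C and melt it: q₁ = 59.9×2.14×24.5 + 59.9×338.0 = 23387 J
Heat the water can supply cooling to 0 °C: 358.3×4.16×77.3 = 115218 J > q₁, so all ice melts.
Energy balance: 358.3×4.16×(77.3 − T) = 23387 + 59.9×4.16×(T − 0)
1490.528(77.3 − T) = 23387 + 249.184 T
115218 − 23387 = 1739.712 T
T = 91831 / 1739.712 = 52.79 °C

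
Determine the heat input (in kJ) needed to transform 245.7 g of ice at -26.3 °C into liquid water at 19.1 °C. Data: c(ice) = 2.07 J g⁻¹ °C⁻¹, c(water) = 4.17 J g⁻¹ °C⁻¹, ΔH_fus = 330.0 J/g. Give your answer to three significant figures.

q = 114 kJ

q1 (heat ice -26.3→0.0 °C): 245.7 × 2.07 × 26.3 = 13376 J
q2 (melt at 0 °C): 245.7 × 330.0 = 81081 J
q3 (heat water 0.0→19.1 °C): 245.7 × 4.17 × 19.1 = 19569 J
Total: 13376 + 81081 + 19569 = 114026 J = 114 kJ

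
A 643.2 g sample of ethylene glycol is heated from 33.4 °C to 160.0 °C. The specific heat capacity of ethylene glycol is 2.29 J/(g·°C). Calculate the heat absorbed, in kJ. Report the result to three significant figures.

q = 186 kJ

q = m c ΔT = 643.2 × 2.29 × (160.0 − 33.4)
q = 643.2 × 2.29 × 126.6 = 186470 J = 186 kJ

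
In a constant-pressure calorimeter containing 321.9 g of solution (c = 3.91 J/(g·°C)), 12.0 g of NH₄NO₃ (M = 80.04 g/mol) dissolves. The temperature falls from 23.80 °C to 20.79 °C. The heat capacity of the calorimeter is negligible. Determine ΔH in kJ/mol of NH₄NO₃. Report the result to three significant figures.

ΔH = 25.3 kJ/mol

|ΔT| = |20.79 − 23.80| = 3.01 °C
|q_surr| = (321.9 × 3.91) × 3.01 = 1258.629 × 3.01 = 3788 J
n(NH₄NO₃) = 12.0 / 80.04 = 0.1499 mol
Temperature fell, so q_rxn = +|q_surr| = 3.788 kJ
ΔH = q_rxn / n = 25.27 kJ/mol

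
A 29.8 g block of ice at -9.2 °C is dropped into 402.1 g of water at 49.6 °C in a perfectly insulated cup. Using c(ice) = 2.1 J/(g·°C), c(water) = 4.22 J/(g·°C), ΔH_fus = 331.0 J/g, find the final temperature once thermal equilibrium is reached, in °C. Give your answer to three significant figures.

T_f = 40.4 °C

Heat to bring ice to 0 °C and melt it: q₁ = 29.8×2.1×9.2 + 29.8×331.0 = 10440 J
Heat the water can supply cooling to 0 °C: 402.1×4.22×49.6 = 84164.4 J > q₁, so all ice melts.
Energy balance: 402.1×4.22×(49.6 − T) = 10440 + 29.8×4.22×(T − 0)
1696.862(49.6 − T) = 10440 + 125.756 T
84164.4 − 10440 = 1822.618 T
T = 73724.4 / 1822.618 = 40.4497 °C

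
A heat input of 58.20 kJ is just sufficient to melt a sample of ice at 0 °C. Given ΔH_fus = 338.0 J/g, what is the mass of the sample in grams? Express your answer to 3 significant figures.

m = 172 g

m = q / ΔH_fus = 58200 J / 338.0 J/g = 172 g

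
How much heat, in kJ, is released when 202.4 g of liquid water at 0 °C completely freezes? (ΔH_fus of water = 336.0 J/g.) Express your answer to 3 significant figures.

q = 68.0 kJ

q = m × ΔH_fus = 202.4 × 336.0 = 68010 J = 68.0 kJ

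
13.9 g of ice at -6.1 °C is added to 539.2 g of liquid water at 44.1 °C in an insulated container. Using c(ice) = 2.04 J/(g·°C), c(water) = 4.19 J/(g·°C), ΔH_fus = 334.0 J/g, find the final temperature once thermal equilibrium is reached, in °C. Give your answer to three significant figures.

T_f = 40.9 °C

Heat to bring ice to 0 °C and melt it: q₁ = 13.9×2.04×6.1 + 13.9×334.0 = 4815.6 J
Heat the water can supply cooling to 0 °C: 539.2×4.19×44.1 = 99632.8 J > q₁, so all ice melts.
Energy balance: 539.2×4.19×(44.1 − T) = 4815.6 + 13.9×4.19×(T − 0)
2259.248(44.1 − T) = 4815.6 + 58.241 T
99632.8 − 4815.6 = 2317.489 T
T = 94817.2 / 2317.489 = 40.91 °C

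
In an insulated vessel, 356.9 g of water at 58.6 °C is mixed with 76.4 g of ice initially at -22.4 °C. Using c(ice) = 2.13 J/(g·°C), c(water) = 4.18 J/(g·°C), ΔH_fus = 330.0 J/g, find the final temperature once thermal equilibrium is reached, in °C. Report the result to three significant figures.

Heat to bring ice to 0 °C and melt it: q₁ = 76.4×2.13×22.4 + 76.4×330.0 = 28857 J
Heat the water can supply cooling to 0 °C: 356.9×4.18×58.6 = 87421.9 J > q₁, so all ice melts.
Energy balance: 356.9×4.18×(58.6 − T) = 28857 + 76.4×4.18×(T − 0)
1491.842(58.6 − T) = 28857 + 319.352 T
87421.9 − 28857 = 1811.194 T
T = 58564.9 / 1811.194 = 32.33 °C

T_f = 32.3 °C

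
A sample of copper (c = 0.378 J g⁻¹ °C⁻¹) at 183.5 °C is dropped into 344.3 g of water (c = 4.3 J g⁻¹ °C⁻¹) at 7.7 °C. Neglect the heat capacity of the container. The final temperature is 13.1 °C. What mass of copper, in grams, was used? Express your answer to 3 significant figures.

m = 124 g

q_gained = (344.3 × 4.3) × (13.1 − 7.7) = 7995 J
q_lost = m × 0.378 × (183.5 − 13.1) = 64.4112 m
m = 7995 / 64.4112 = 124 g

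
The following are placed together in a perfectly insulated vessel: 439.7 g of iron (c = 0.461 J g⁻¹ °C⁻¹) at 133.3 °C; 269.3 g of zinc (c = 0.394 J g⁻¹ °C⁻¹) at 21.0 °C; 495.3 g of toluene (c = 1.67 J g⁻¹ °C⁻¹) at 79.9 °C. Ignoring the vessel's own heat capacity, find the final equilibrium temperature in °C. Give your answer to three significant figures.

Σ mᵢcᵢ(T − Tᵢ) = 0  ⇒  T = Σ mᵢcᵢTᵢ / Σ mᵢcᵢ
Σ mᵢcᵢ = 439.7×0.461 + 269.3×0.394 + 495.3×1.67 = 1135.9569
Σ mᵢcᵢTᵢ = 202.7017×133.3 + 106.1042×21.0 + 827.151×79.9 = 95338
T = 95338 / 1135.9569 = 83.93 °C

T_f = 83.9 °C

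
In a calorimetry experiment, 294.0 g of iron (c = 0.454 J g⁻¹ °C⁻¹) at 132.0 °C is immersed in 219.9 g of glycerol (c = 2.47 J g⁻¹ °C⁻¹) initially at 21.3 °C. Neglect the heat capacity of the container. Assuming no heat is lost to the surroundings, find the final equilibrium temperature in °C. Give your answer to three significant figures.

T_f = 43.1 °C

Heat lost by iron = heat gained by glycerol.
(294.0)(0.454)(132.0 − T) = (219.9)(2.47)(T − 21.3)
133.476 (132.0 − T) = 543.153 (T − 21.3)
17619 − 133.476 T = 543.153 T − 11569
29188 = 676.629 T
T = 43.14 °C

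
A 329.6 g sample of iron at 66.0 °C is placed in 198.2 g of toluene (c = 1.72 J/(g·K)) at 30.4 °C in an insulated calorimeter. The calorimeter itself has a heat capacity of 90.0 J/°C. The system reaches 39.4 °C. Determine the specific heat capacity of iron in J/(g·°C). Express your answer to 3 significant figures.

c = 0.442 J/(g·°C)

q_gained = (198.2 × 1.72 + 90.0) × (39.4 − 30.4) = 3878 J
q_lost = 329.6 × c × (66.0 − 39.4) = 8767.36 c
Set equal: c = 3878 / 8767.36 = 0.442 J/(g·°C)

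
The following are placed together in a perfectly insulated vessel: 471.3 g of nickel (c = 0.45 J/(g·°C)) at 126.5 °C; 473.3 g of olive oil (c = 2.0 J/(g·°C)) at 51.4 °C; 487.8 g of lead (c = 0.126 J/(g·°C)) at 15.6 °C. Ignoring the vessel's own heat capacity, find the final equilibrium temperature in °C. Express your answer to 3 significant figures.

Σ mᵢcᵢ(T − Tᵢ) = 0  ⇒  T = Σ mᵢcᵢTᵢ / Σ mᵢcᵢ
Σ mᵢcᵢ = 471.3×0.45 + 473.3×2.0 + 487.8×0.126 = 1220.1478
Σ mᵢcᵢTᵢ = 212.085×126.5 + 946.6×51.4 + 61.4628×15.6 = 76443
T = 76443 / 1220.1478 = 62.65 °C

T_f = 62.7 °C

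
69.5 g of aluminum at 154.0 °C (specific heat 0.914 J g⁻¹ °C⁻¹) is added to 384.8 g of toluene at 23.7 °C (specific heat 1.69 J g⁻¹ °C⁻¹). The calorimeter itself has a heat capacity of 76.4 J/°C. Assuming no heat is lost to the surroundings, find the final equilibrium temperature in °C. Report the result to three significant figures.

T_f = 34.2 °C

Heat lost by aluminum = heat gained by toluene + calorimeter.
(69.5)(0.914)(154.0 − T) = [(384.8)(1.69) + 76.4](T − 23.7)
63.523 (154.0 − T) = 726.712 (T − 23.7)
9782.5 − 63.523 T = 726.712 T − 17223
27005.5 = 790.235 T
T = 34.17 °C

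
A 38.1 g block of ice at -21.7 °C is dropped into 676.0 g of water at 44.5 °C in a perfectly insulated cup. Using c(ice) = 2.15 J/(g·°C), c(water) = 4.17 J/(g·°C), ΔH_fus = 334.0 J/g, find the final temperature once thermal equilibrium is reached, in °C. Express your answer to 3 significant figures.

Heat to bring ice to 0 °C and melt it: q₁ = 38.1×2.15×21.7 + 38.1×334.0 = 14503 J
Heat the water can supply cooling to 0 °C: 676.0×4.17×44.5 = 125442 J > q₁, so all ice melts.
Energy balance: 676.0×4.17×(44.5 − T) = 14503 + 38.1×4.17×(T − 0)
2818.92(44.5 − T) = 14503 + 158.877 T
125442 − 14503 = 2977.797 T
T = 110939 / 2977.797 = 37.26 °C

T_f = 37.3 °C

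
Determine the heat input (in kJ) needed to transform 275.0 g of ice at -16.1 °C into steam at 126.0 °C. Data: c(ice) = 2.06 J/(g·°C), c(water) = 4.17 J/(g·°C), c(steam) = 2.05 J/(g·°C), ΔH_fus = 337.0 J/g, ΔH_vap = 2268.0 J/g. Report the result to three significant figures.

q1 (heat ice -16.1→0.0 °C): 275.0 × 2.06 × 16.1 = 9121 J
q2 (melt at 0 °C): 275.0 × 337.0 = 92675 J
q3 (heat water 0.0→100.0 °C): 275.0 × 4.17 × 100.0 = 114675 J
q4 (vaporize at 100 °C): 275.0 × 2268.0 = 623700 J
q5 (heat steam 100.0→126.0 °C): 275.0 × 2.05 × 26.0 = 14658 J
Total: 9121 + 92675 + 114675 + 623700 + 14658 = 854829 J = 855 kJ

q = 855 kJ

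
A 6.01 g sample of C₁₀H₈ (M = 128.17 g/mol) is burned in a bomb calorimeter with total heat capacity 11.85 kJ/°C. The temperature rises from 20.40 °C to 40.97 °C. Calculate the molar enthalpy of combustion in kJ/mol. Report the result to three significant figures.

ΔH = -5200 kJ/mol

ΔT = 40.97 − 20.40 = 20.57 °C
q_cal = C_cal × ΔT = 11.85 × 20.57 = 243.7545 kJ
n = 6.01 / 128.17 = 0.04689 mol
q_rxn = −q_cal = -243.7545 kJ
ΔH = -243.7545 / 0.04689 = -5198 kJ/mol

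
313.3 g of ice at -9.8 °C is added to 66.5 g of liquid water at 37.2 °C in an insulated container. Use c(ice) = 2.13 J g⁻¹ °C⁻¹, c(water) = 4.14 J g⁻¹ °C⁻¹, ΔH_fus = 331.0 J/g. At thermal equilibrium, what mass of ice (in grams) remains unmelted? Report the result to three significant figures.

m_ice remaining = 302 g

Heat to warm all ice to 0 °C: 313.3×2.13×9.8 = 6539.8 J
Heat released by water cooling to 0 °C: 66.5×4.14×37.2 = 10242 J
10242 J < 6539.8 + 313.3×331.0 = 110242.1 J, so not all ice melts; final T = 0 °C.
Heat left for melting: 10242 − 6539.8 = 3702.2 J
Mass melted = 3702.2 / 331.0 = 11.18 g
Ice remaining = 313.3 − 11.18 = 302.12 g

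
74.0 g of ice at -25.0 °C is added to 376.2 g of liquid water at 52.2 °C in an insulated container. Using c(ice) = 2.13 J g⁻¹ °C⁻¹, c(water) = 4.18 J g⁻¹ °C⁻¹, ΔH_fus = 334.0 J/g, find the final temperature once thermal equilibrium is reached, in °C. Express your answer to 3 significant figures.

Heat to bring ice to 0 °C and melt it: q₁ = 74.0×2.13×25.0 + 74.0×334.0 = 28657 J
Heat the water can supply cooling to 0 °C: 376.2×4.18×52.2 = 82085.3 J > q₁, so all ice melts.
Energy balance: 376.2×4.18×(52.2 − T) = 28657 + 74.0×4.18×(T − 0)
1572.516(52.2 − T) = 28657 + 309.32 T
82085.3 − 28657 = 1881.836 T
T = 53428.3 / 1881.836 = 28.39 °C

T_f = 28.4 °C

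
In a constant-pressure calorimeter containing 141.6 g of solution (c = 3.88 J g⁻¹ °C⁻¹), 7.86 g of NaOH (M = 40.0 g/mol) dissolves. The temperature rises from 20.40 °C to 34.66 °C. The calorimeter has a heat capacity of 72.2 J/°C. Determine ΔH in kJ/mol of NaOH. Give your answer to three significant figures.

|ΔT| = |34.66 − 20.40| = 14.26 °C
|q_surr| = (141.6 × 3.88 + 72.2) × 14.26 = 621.608 × 14.26 = 8864 J
n(NaOH) = 7.86 / 40.0 = 0.1965 mol
Temperature rose, so q_rxn = −|q_surr| = -8.864 kJ
ΔH = q_rxn / n = -45.11 kJ/mol

ΔH = -45.1 kJ/mol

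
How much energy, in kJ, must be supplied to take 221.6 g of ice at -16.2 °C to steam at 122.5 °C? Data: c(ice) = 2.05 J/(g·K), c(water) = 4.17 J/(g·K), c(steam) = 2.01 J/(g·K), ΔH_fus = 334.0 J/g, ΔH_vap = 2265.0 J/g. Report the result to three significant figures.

q = 686 kJ

q1 (heat ice -16.2→0.0 °C): 221.6 × 2.05 × 16.2 = 7359 J
q2 (melt at 0 °C): 221.6 × 334.0 = 74014 J
q3 (heat water 0.0→100.0 °C): 221.6 × 4.17 × 100.0 = 92407 J
q4 (vaporize at 100 °C): 221.6 × 2265.0 = 501924 J
q5 (heat steam 100.0→122.5 °C): 221.6 × 2.01 × 22.5 = 10022 J
Total: 7359 + 74014 + 92407 + 501924 + 10022 = 685726 J = 686 kJ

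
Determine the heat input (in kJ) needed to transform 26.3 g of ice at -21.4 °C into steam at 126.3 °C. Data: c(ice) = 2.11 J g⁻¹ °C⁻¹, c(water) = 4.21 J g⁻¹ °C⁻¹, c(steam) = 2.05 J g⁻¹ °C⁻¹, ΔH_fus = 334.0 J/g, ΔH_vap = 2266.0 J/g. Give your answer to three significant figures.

q = 82.1 kJ

q1 (heat ice -21.4→0.0 °C): 26.3 × 2.11 × 21.4 = 1188 J
q2 (melt at 0 °C): 26.3 × 334.0 = 8784 J
q3 (heat water 0.0→100.0 °C): 26.3 × 4.21 × 100.0 = 11072 J
q4 (vaporize at 100 °C): 26.3 × 2266.0 = 59596 J
q5 (heat steam 100.0→126.3 °C): 26.3 × 2.05 × 26.3 = 1418 J
Total: 1188 + 8784 + 11072 + 59596 + 1418 = 82058 J = 82.1 kJ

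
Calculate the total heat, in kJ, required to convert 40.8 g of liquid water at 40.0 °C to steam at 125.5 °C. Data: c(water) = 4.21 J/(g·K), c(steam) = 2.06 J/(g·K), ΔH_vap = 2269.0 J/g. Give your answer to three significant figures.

q = 105 kJ

q1 (heat water 40.0→100.0 °C): 40.8 × 4.21 × 60.0 = 10306 J
q2 (vaporize at 100 °C): 40.8 × 2269.0 = 92575 J
q3 (heat steam 100.0→125.5 °C): 40.8 × 2.06 × 25.5 = 2143 J
Total: 10306 + 92575 + 2143 = 105024 J = 105 kJ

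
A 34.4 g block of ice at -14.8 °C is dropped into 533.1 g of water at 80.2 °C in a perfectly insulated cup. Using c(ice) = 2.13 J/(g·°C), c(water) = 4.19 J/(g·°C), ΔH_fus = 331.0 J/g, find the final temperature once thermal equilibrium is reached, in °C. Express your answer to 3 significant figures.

Heat to bring ice to 0 °C and melt it: q₁ = 34.4×2.13×14.8 + 34.4×331.0 = 12471 J
Heat the water can supply cooling to 0 °C: 533.1×4.19×80.2 = 179142 J > q₁, so all ice melts.
Energy balance: 533.1×4.19×(80.2 − T) = 12471 + 34.4×4.19×(T − 0)
2233.689(80.2 − T) = 12471 + 144.136 T
179142 − 12471 = 2377.825 T
T = 166671 / 2377.825 = 70.09 °C

T_f = 70.1 °C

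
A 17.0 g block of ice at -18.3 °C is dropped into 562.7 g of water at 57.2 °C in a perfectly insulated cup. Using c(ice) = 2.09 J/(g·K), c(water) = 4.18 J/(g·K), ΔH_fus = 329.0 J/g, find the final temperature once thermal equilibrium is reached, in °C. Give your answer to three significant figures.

T_f = 52.9 °C

Heat to bring ice to 0 °C and melt it: q₁ = 17.0×2.09×18.3 + 17.0×329.0 = 6243.2 J
Heat the water can supply cooling to 0 °C: 562.7×4.18×57.2 = 134539 J > q₁, so all ice melts.
Energy balance: 562.7×4.18×(57.2 − T) = 6243.2 + 17.0×4.18×(T − 0)
2352.086(57.2 − T) = 6243.2 + 71.06 T
134539 − 6243.2 = 2423.146 T
T = 128295.8 / 2423.146 = 52.946 °C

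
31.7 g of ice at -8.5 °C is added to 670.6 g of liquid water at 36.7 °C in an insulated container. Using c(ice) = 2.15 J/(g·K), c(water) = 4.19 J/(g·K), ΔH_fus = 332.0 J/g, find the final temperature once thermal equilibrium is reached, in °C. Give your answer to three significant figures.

Heat to bring ice to 0 °C and melt it: q₁ = 31.7×2.15×8.5 + 31.7×332.0 = 11104 J
Heat the water can supply cooling to 0 °C: 670.6×4.19×36.7 = 103120 J > q₁, so all ice melts.
Energy balance: 670.6×4.19×(36.7 − T) = 11104 + 31.7×4.19×(T − 0)
2809.814(36.7 − T) = 11104 + 132.823 T
103120 − 11104 = 2942.637 T
T = 92016 / 2942.637 = 31.27 °C

T_f = 31.3 °C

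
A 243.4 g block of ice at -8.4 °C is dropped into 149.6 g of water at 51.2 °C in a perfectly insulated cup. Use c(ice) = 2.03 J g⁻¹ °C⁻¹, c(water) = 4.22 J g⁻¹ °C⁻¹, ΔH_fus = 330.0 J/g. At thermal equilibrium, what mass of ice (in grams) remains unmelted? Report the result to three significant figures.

m_ice remaining = 158 g

Heat to warm all ice to 0 °C: 243.4×2.03×8.4 = 4150.5 J
Heat released by water cooling to 0 °C: 149.6×4.22×51.2 = 32323 J
32323 J < 4150.5 + 243.4×330.0 = 84472.5 J, so not all ice melts; final T = 0 °C.
Heat left for melting: 32323 − 4150.5 = 28172.5 J
Mass melted = 28172.5 / 330.0 = 85.37 g
Ice remaining = 243.4 − 85.37 = 158.03 g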